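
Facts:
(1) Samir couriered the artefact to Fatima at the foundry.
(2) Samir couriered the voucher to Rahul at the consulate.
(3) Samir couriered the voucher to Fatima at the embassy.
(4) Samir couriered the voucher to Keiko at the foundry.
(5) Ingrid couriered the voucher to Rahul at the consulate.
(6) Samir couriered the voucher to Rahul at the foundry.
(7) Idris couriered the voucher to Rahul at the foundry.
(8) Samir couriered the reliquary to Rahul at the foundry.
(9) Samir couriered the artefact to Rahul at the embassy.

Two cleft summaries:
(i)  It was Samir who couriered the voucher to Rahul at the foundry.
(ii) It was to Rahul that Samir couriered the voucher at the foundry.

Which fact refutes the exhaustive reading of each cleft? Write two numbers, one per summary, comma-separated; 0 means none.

(i): focus "Samir". Looking for same thing, recipient, setting (the voucher / Rahul / at the foundry) with some other agent — fact (7) has Idris there. Refuted.
(ii): focus "Rahul". Looking for same agent, thing, setting (Samir / the voucher / at the foundry) with some other recipient — fact (4) has Keiko there. Refuted.

7, 4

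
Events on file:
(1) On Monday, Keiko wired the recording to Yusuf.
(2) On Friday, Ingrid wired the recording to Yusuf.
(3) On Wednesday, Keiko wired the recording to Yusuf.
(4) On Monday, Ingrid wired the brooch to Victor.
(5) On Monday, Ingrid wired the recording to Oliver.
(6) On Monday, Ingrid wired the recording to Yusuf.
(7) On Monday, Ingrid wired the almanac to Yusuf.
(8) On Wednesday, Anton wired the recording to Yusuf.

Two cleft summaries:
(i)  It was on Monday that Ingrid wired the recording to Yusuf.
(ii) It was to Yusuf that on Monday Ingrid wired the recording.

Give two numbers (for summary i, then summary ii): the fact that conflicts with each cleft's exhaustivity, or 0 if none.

(i): focus "on Monday". Looking for agent = Ingrid, thing = the recording, recipient = Yusuf with some other setting — fact (2) has on Friday there. Refuted.
(ii): focus "Yusuf". Looking for agent = Ingrid, thing = the recording, setting = on Monday with some other recipient — fact (5) has Oliver there. Refuted.

2, 5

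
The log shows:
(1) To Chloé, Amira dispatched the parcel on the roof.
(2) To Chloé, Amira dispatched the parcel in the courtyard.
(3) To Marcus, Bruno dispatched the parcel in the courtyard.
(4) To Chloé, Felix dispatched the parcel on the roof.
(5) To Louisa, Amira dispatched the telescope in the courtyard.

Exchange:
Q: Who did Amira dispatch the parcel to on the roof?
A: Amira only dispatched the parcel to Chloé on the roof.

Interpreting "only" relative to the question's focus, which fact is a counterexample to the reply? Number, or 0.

0

Answering "Who did ... to ...?" puts focus on the recipient — here, "Chloé".
"Only" then excludes alternative recipients while the background — same agent, thing, setting (Amira / the parcel / on the roof) — is held fixed.
No listed fact shares that background with another recipient. Nothing contradicts the reply.
(Fact (2) would refute a reading with focus on the setting — but that is not what the question asks.)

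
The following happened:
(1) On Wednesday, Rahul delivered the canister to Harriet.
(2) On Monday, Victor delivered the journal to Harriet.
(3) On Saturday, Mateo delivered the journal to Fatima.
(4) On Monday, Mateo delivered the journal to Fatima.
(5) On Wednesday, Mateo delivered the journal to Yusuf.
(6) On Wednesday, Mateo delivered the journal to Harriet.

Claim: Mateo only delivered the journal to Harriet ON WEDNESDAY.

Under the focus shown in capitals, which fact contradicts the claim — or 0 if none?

0

Focus (in capitals) is "on Wednesday" — the setting. "Only" excludes alternative settings while holding fixed agent = Mateo, thing = the journal, recipient = Harriet.
No fact matches agent = Mateo, thing = the journal, recipient = Harriet with a different setting — every other fact differs on at least one backgrounded slot. So no fact refutes it.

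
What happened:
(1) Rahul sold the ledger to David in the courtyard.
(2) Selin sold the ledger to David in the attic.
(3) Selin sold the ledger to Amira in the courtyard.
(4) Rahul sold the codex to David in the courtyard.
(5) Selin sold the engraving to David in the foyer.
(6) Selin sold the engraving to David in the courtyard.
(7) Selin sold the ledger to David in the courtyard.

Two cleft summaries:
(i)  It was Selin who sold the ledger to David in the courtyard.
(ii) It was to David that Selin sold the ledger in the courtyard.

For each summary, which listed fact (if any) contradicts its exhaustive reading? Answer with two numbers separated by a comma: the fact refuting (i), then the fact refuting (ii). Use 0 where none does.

(i): focus "Selin". Looking for thing = the ledger, recipient = David, setting = in the courtyard with some other agent — fact (1) has Rahul there. Refuted.
(ii): focus "David". Looking for agent = Selin, thing = the ledger, setting = in the courtyard with some other recipient — fact (3) has Amira there. Refuted.

1, 3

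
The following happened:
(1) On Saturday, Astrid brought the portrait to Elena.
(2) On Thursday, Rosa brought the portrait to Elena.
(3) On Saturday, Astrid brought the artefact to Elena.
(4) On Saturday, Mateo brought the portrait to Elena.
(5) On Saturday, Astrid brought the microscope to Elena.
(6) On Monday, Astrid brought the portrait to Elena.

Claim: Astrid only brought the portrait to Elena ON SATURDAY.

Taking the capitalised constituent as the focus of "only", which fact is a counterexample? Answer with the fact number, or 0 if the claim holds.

6

The capitals mark "on Saturday" as focus. So "only" rules out other settings, with the rest (Astrid as agent and the portrait as thing and Elena as recipient) as background.
Fact (6) shares the background but differs in setting (on Monday) — a counterexample.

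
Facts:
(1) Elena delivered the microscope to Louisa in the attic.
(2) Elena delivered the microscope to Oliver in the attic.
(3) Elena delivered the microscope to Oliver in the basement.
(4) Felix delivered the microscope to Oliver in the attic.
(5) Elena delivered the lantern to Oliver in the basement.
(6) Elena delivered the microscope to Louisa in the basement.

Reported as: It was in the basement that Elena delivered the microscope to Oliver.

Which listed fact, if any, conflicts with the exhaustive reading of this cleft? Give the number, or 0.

The cleft puts "in the basement" in focus and presupposes the open proposition with Elena as agent and the microscope as thing and Oliver as recipient.
Exhaustivity: in the basement is the only setting satisfying that background.
But fact (2) also has Elena as agent and the microscope as thing and Oliver as recipient, with setting = in the attic — so the exhaustive reading fails.

2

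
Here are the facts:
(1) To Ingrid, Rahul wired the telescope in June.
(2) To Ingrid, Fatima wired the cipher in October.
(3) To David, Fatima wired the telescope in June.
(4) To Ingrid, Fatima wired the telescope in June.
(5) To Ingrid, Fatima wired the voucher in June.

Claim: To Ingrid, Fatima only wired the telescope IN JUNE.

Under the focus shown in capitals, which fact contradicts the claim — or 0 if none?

0

Focus (in capitals) is "in June" — the setting. "Only" excludes alternative settings while holding fixed agent = Fatima, thing = the telescope, recipient = Ingrid.
Every other fact changes something in the background, not just the setting. Nothing refutes the claim.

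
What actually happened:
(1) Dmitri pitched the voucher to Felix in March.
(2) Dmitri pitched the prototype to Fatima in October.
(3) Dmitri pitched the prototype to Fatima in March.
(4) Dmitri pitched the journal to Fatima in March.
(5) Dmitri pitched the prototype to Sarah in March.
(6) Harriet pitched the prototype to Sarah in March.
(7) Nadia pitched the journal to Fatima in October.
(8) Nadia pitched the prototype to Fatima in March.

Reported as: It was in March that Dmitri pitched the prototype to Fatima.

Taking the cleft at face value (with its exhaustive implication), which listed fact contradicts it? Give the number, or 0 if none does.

2

Focus of the cleft: "in March" (the setting). Presupposed background: same agent, thing, recipient (Dmitri / the prototype / Fatima).
Exhaustivity: in March is the only setting satisfying that background.
But fact (2) also has same agent, thing, recipient (Dmitri / the prototype / Fatima), with setting = in October — so the exhaustive reading fails.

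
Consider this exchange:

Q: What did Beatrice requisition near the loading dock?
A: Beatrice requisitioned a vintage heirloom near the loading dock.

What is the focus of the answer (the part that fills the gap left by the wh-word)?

a vintage heirloom

The wh-word "what" asks about the direct object.
In the answer, "Beatrice" and "near the loading dock" are given — repeated from the question.
The constituent filling the direct object gap is "a vintage heirloom"; that is the focus and would carry nuclear stress.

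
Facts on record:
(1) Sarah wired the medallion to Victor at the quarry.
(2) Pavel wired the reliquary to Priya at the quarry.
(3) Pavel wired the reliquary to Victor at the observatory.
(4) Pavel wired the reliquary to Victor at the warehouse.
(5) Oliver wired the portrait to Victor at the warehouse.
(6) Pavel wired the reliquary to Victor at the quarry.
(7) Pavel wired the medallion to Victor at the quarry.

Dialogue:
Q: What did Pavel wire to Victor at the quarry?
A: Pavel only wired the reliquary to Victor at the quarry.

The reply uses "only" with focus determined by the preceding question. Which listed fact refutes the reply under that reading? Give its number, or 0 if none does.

Answering "What did ...?" puts focus on the thing — here, "the reliquary".
"Only" then excludes alternative things while the background — Pavel as agent and Victor as recipient and at the quarry as setting — is held fixed.
Fact (7) keeps Pavel as agent and Victor as recipient and at the quarry as setting but has thing = the medallion; that refutes the reply.
(Fact (3) would refute a reading with focus on the setting — but that is not what the question asks.)

7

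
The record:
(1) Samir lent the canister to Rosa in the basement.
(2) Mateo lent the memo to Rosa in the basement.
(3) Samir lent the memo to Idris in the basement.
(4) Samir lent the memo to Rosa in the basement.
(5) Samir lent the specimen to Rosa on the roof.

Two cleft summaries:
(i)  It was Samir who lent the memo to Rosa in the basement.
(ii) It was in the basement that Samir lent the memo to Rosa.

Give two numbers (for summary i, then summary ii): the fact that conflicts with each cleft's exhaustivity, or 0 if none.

(i): focus "Samir". Looking for the memo as thing and Rosa as recipient and in the basement as setting with some other agent — fact (2) has Mateo there. Refuted.
(ii): focus "in the basement". No fact shares Samir as agent and the memo as thing and Rosa as recipient with a different setting. 0.

2, 0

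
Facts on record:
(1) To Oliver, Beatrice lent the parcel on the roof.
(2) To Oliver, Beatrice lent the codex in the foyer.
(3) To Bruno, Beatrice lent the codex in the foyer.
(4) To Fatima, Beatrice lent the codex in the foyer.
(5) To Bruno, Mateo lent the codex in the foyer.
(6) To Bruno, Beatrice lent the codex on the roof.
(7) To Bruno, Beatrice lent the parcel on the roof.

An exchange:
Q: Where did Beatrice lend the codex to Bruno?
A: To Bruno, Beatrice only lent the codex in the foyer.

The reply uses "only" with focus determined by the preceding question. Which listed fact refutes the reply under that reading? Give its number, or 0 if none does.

The question "Where did ...?" targets the setting, so in the reply the focus falls on "in the foyer".
So "only" ranges over settings; the rest (same agent, thing, recipient (Beatrice / the codex / Bruno)) is presupposed.
Fact (6) shares the background with a different setting (on the roof) — counterexample.
(Fact (2) would refute a reading with focus on the recipient — but that is not what the question asks.)

6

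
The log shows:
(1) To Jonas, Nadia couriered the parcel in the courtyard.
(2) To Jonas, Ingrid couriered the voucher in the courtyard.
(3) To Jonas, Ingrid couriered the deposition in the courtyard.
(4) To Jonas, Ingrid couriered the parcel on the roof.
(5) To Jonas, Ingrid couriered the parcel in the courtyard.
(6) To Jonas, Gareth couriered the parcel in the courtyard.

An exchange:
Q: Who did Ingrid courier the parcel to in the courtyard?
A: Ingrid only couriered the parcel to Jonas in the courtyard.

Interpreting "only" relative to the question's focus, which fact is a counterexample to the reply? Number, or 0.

The question "Who did ... to ...?" targets the recipient, so in the reply the focus falls on "Jonas".
"Only" then excludes alternative recipients while the background — Ingrid as agent and the parcel as thing and in the courtyard as setting — is held fixed.
No fact keeps Ingrid as agent and the parcel as thing and in the courtyard as setting while changing the recipient; every other fact differs on something backgrounded. The reply stands.
(Fact (4) would refute a reading with focus on the setting — but that is not what the question asks.)

0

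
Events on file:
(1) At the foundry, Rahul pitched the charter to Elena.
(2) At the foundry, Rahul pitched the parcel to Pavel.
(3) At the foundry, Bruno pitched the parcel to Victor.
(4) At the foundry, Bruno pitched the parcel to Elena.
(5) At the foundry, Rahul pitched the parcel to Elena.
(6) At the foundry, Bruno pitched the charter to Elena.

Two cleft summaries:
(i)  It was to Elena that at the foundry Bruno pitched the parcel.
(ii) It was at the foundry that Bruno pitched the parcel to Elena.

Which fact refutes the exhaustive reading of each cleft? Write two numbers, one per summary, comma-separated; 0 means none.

Summary (i) focuses "Elena" (the recipient); background agent = Bruno, thing = the parcel, setting = at the foundry. Fact (3) matches that background with recipient = Victor — refutes (i).
Summary (ii) focuses "at the foundry" (the setting); background agent = Bruno, thing = the parcel, recipient = Elena. No fact matches that background with a different setting, so 0.

3, 0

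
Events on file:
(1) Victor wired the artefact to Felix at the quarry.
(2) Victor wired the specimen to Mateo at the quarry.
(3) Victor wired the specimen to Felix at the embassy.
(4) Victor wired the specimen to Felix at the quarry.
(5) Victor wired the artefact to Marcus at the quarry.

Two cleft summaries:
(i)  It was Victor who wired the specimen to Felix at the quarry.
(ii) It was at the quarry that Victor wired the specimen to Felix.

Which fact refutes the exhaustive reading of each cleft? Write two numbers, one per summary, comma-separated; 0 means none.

0, 3

Summary (i) focuses "Victor" (the agent); background the specimen as thing and Felix as recipient and at the quarry as setting. No fact matches that background with a different agent, so 0.
Summary (ii) focuses "at the quarry" (the setting); background Victor as agent and the specimen as thing and Felix as recipient. Fact (3) matches that background with setting = at the embassy — refutes (ii).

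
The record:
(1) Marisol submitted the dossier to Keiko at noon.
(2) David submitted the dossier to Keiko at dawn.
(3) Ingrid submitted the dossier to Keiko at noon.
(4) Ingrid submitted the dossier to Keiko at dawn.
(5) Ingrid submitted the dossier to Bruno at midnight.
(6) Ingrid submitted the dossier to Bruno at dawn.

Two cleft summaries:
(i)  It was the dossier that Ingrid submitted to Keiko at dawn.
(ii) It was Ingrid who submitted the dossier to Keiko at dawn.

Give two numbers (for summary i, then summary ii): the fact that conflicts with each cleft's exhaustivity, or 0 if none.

0, 2

Summary (i) focuses "the dossier" (the thing); background same agent, recipient, setting (Ingrid / Keiko / at dawn). No fact matches that background with a different thing, so 0.
Summary (ii) focuses "Ingrid" (the agent); background same thing, recipient, setting (the dossier / Keiko / at dawn). Fact (2) matches that background with agent = David — refutes (ii).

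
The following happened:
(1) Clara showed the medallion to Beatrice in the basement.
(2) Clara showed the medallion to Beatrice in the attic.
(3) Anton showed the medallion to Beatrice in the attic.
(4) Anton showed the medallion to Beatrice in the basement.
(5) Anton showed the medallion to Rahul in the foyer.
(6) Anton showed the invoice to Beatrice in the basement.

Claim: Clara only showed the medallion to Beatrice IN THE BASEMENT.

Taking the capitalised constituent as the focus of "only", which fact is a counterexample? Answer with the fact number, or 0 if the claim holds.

Focus (in capitals) is "in the basement" — the setting. "Only" excludes alternative settings while holding fixed agent = Clara, thing = the medallion, recipient = Beatrice.
Fact (2) matches on agent = Clara, thing = the medallion, recipient = Beatrice, but has setting = in the attic instead. That refutes the claim.

2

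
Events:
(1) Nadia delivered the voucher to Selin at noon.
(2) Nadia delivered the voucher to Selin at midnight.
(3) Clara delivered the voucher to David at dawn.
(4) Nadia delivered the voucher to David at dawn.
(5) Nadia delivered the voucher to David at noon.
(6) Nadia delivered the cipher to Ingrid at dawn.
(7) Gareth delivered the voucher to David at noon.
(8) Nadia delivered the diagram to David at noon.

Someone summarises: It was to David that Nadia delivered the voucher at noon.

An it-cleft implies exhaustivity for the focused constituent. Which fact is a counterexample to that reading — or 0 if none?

1

Focus of the cleft: "David" (the recipient). Presupposed background: Nadia as agent and the voucher as thing and at noon as setting.
Exhaustivity: David is the only recipient satisfying that background.
But fact (1) also has Nadia as agent and the voucher as thing and at noon as setting, with recipient = Selin — so the exhaustive reading fails.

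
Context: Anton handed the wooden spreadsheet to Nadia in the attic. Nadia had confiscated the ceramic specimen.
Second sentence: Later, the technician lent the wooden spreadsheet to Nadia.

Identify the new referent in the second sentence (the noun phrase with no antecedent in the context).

"the wooden spreadsheet" and "Nadia" in the second sentence are given — already mentioned in the context.
"the technician" has no antecedent in the context; it is discourse-new.

the technician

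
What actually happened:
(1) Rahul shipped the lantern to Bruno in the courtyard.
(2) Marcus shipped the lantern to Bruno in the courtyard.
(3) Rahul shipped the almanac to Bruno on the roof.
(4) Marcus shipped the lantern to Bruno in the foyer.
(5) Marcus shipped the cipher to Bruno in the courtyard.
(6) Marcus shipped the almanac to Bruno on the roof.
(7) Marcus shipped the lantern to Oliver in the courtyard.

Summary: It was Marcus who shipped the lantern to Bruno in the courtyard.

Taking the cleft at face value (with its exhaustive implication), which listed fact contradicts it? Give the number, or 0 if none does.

1

Focus of the cleft: "Marcus" (the agent). Presupposed background: thing = the lantern, recipient = Bruno, setting = in the courtyard.
Exhaustivity: Marcus is the only agent satisfying that background.
Fact (1) shares the background but with agent = Rahul; exhaustivity is violated.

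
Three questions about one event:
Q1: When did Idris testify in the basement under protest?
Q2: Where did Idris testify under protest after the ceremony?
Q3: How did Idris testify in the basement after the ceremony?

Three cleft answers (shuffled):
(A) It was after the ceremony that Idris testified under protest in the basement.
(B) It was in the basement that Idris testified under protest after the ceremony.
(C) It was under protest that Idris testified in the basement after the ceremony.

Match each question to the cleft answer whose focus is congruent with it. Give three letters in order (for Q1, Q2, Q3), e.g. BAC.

ABC

Q1 asks about the time; cleft (A) focuses "after the ceremony", which is the time — so Q1 → A.
Q2 asks about the location; cleft (B) focuses "in the basement", which is the location — so Q2 → B.
Q3 asks about the manner; cleft (C) focuses "under protest", which is the manner — so Q3 → C.
Mapping: Q1→A, Q2→B, Q3→C.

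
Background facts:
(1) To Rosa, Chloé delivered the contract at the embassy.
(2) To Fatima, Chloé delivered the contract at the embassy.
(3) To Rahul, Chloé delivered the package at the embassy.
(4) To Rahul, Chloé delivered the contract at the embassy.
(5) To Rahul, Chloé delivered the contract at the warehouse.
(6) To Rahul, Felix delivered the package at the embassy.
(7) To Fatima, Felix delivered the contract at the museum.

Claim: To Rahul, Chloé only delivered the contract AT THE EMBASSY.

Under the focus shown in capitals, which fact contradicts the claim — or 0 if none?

Focus (in capitals) is "at the embassy" — the setting. "Only" excludes alternative settings while holding fixed agent = Chloé, thing = the contract, recipient = Rahul.
Fact (5) matches on agent = Chloé, thing = the contract, recipient = Rahul, but has setting = at the warehouse instead. That refutes the claim.

5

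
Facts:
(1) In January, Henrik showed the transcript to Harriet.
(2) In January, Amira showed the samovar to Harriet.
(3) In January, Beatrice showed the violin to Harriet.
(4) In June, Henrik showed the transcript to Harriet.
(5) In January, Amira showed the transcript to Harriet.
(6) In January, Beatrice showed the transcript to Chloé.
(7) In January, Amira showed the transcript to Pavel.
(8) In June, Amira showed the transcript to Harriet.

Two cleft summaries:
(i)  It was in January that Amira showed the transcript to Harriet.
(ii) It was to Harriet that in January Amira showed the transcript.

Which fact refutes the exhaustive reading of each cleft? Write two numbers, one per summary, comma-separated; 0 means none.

8, 7

Summary (i) focuses "in January" (the setting); background Amira as agent and the transcript as thing and Harriet as recipient. Fact (8) matches that background with setting = in June — refutes (i).
Summary (ii) focuses "Harriet" (the recipient); background Amira as agent and the transcript as thing and in January as setting. Fact (7) matches that background with recipient = Pavel — refutes (ii).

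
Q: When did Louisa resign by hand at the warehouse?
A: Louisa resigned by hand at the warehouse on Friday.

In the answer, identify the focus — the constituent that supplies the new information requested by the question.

The wh-word "when" asks about the time.
In the answer, "Louisa", "at the warehouse" and "by hand" are given — repeated from the question.
The constituent filling the time gap is "on Friday"; that is the focus and would carry nuclear stress.

on Friday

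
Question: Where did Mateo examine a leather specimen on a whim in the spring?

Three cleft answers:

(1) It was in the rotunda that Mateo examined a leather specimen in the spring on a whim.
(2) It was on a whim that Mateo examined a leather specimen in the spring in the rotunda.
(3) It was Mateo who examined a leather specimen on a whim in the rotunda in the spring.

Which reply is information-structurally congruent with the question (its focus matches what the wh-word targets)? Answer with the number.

The question word "where" targets the location.
Option (1) clefts "in the rotunda" — that matches what the question asks about.
Option (2) clefts "on a whim" — the manner, not what was asked.
Option (3) clefts "Mateo" — the subject (agent), not what was asked.
So the congruent reply is (1).

1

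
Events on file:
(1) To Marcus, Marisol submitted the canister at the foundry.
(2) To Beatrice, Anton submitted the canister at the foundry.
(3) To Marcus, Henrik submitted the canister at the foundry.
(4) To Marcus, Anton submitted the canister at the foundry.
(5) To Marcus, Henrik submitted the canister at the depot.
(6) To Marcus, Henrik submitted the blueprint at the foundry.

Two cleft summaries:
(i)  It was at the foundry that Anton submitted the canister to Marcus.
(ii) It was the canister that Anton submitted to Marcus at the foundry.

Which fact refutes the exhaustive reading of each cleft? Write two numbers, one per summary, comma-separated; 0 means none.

(i): focus "at the foundry". No fact shares Anton as agent and the canister as thing and Marcus as recipient with a different setting. 0.
(ii): focus "the canister". No fact shares Anton as agent and Marcus as recipient and at the foundry as setting with a different thing. 0.

0, 0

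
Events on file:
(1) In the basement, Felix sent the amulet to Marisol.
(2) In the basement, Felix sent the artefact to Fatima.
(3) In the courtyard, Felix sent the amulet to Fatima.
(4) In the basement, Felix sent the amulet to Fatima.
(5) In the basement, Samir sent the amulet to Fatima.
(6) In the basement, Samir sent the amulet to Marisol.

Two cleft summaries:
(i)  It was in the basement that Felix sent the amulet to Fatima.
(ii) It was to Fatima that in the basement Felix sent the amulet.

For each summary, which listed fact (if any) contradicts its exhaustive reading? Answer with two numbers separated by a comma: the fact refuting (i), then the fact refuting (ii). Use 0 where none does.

Summary (i) focuses "in the basement" (the setting); background same agent, thing, recipient (Felix / the amulet / Fatima). Fact (3) matches that background with setting = in the courtyard — refutes (i).
Summary (ii) focuses "Fatima" (the recipient); background same agent, thing, setting (Felix / the amulet / in the basement). Fact (1) matches that background with recipient = Marisol — refutes (ii).

3, 1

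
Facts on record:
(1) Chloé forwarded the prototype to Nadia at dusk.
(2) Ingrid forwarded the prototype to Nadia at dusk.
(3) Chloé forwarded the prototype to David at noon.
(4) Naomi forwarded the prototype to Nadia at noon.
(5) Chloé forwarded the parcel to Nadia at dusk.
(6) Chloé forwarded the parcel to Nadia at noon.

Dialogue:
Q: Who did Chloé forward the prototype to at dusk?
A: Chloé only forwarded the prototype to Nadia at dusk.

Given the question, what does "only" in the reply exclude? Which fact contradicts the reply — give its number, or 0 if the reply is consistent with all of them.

0

Answering "Who did ... to ...?" puts focus on the recipient — here, "Nadia".
"Only" then excludes alternative recipients while the background — same agent, thing, setting (Chloé / the prototype / at dusk) — is held fixed.
No listed fact shares that background with another recipient. Nothing contradicts the reply.
(Fact (5) would refute a reading with focus on the thing — but that is not what the question asks.)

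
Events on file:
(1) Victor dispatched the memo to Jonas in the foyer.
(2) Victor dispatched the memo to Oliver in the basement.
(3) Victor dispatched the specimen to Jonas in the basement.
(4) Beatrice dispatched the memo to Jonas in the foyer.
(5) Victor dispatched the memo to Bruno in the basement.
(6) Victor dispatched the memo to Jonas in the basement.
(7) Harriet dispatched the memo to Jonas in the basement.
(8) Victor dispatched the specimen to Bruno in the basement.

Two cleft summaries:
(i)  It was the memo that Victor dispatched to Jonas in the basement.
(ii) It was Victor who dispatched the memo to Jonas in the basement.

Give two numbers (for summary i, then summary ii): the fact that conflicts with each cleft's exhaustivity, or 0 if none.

(i): focus "the memo". Looking for Victor as agent and Jonas as recipient and in the basement as setting with some other thing — fact (3) has the specimen there. Refuted.
(ii): focus "Victor". Looking for the memo as thing and Jonas as recipient and in the basement as setting with some other agent — fact (7) has Harriet there. Refuted.

3, 7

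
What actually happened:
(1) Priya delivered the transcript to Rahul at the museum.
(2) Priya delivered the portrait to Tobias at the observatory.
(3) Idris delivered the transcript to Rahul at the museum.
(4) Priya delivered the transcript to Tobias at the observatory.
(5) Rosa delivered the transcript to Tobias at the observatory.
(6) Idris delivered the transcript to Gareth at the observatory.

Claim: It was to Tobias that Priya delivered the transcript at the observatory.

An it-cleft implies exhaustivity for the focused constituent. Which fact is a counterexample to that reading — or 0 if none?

0

Focus of the cleft: "Tobias" (the recipient). Presupposed background: Priya as agent and the transcript as thing and at the observatory as setting.
The exhaustive reading says no other recipient fits that background.
No listed fact matches the background with a different recipient. Exhaustivity holds.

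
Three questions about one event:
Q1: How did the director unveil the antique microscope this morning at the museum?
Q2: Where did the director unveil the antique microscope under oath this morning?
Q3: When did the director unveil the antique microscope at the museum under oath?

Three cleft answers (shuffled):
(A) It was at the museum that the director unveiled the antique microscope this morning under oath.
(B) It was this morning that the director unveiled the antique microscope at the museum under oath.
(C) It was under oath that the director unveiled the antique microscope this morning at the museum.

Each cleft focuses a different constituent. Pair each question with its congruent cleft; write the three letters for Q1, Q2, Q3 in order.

CAB

Q1 asks about the manner; cleft (C) focuses "under oath", which is the manner — so Q1 → C.
Q2 asks about the location; cleft (A) focuses "at the museum", which is the location — so Q2 → A.
Q3 asks about the time; cleft (B) focuses "this morning", which is the time — so Q3 → B.
Mapping: Q1→C, Q2→A, Q3→B.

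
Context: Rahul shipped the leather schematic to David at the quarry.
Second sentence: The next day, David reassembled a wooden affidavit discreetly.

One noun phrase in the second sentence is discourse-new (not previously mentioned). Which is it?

a wooden affidavit

"David" in the second sentence is given — already mentioned in the context.
"a wooden affidavit" has no antecedent in the context; it is discourse-new (the indefinite article also signals a new referent).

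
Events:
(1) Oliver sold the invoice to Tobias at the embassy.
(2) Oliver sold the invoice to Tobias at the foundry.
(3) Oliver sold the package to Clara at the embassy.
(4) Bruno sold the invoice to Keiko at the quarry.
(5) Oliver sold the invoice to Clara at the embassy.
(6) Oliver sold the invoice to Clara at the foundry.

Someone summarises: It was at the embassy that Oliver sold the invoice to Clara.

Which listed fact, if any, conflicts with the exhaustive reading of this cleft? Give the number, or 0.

6

The cleft puts "at the embassy" in focus and presupposes the open proposition with same agent, thing, recipient (Oliver / the invoice / Clara).
Exhaustivity: at the embassy is the only setting satisfying that background.
Fact (6) shares the background but with setting = at the foundry; exhaustivity is violated.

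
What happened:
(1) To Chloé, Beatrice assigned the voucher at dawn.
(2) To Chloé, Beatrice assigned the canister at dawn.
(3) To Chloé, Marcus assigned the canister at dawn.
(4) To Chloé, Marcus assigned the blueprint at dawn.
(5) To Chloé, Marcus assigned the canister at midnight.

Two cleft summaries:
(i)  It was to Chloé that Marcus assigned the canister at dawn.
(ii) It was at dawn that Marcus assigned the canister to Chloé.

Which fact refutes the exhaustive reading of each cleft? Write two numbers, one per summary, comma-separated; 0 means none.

(i): focus "Chloé". No fact shares same agent, thing, setting (Marcus / the canister / at dawn) with a different recipient. 0.
(ii): focus "at dawn". Looking for same agent, thing, recipient (Marcus / the canister / Chloé) with some other setting — fact (5) has at midnight there. Refuted.

0, 5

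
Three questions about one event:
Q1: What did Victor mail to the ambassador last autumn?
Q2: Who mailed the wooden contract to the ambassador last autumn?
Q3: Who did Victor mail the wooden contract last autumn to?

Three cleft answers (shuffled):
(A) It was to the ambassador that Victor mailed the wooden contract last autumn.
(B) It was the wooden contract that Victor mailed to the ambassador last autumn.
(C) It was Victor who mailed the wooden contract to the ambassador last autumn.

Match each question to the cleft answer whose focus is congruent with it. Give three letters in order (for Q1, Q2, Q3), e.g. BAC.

Q1 asks about the direct object; cleft (B) focuses "the wooden contract", which is the direct object — so Q1 → B.
Q2 asks about the subject (agent); cleft (C) focuses "Victor", which is the subject (agent) — so Q2 → C.
Q3 asks about the recipient; cleft (A) focuses "to the ambassador", which is the recipient — so Q3 → A.
Mapping: Q1→B, Q2→C, Q3→A.

BCA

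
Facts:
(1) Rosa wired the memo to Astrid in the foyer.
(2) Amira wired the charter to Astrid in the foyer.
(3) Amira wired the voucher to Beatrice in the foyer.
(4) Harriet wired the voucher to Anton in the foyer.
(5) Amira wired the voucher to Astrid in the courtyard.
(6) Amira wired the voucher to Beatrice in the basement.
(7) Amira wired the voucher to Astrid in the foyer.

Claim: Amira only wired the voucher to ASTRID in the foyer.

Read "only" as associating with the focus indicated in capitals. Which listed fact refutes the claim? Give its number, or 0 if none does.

The capitals mark "Astrid" as focus. So "only" rules out other recipients, with the rest (Amira as agent and the voucher as thing and in the foyer as setting) as background.
Fact (3) shares the background but differs in recipient (Beatrice) — a counterexample.

3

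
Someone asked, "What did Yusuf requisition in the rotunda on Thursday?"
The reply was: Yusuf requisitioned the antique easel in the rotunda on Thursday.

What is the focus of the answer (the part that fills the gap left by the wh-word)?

the antique easel

The wh-word "what" asks about the direct object.
In the answer, "Yusuf", "in the rotunda" and "on Thursday" are given — repeated from the question.
The constituent filling the direct object gap is "the antique easel"; that is the focus and would carry nuclear stress.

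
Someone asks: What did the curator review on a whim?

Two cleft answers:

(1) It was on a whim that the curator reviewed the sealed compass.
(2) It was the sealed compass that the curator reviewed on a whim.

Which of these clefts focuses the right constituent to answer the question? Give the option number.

2

The question word "what" targets the direct object.
Option (1) clefts "on a whim" — the manner, not what was asked.
Option (2) clefts "the sealed compass" — that matches what the question asks about.
So the congruent reply is (2).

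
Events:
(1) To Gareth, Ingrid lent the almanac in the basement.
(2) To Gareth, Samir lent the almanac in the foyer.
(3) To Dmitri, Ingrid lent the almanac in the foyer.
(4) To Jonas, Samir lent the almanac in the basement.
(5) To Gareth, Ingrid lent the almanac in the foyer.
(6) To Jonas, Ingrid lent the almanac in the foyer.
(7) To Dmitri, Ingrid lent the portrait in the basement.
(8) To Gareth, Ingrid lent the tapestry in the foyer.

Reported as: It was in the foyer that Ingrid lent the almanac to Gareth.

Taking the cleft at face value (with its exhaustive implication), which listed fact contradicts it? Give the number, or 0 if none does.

1

Focus of the cleft: "in the foyer" (the setting). Presupposed background: agent = Ingrid, thing = the almanac, recipient = Gareth.
Exhaustivity: in the foyer is the only setting satisfying that background.
Fact (1) shares the background but with setting = in the basement; exhaustivity is violated.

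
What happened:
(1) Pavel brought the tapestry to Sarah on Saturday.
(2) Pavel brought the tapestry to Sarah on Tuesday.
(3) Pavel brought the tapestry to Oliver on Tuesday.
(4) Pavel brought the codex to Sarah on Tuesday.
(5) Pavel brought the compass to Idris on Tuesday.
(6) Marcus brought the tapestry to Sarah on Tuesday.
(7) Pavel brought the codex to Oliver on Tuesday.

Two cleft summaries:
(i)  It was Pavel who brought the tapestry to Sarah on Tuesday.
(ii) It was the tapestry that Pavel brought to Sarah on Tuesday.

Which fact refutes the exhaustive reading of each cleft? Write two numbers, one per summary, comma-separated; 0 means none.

6, 4

Summary (i) focuses "Pavel" (the agent); background thing = the tapestry, recipient = Sarah, setting = on Tuesday. Fact (6) matches that background with agent = Marcus — refutes (i).
Summary (ii) focuses "the tapestry" (the thing); background agent = Pavel, recipient = Sarah, setting = on Tuesday. Fact (4) matches that background with thing = the codex — refutes (ii).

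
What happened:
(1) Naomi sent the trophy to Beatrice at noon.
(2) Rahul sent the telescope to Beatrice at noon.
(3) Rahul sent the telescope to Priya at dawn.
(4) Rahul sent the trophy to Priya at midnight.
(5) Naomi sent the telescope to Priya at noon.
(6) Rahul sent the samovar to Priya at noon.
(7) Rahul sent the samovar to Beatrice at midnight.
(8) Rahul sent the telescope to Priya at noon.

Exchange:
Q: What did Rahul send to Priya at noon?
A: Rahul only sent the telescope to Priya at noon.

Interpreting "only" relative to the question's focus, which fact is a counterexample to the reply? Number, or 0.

6

The question "What did ...?" targets the thing, so in the reply the focus falls on "the telescope".
So "only" ranges over things; the rest (Rahul as agent and Priya as recipient and at noon as setting) is presupposed.
Fact (6) keeps Rahul as agent and Priya as recipient and at noon as setting but has thing = the samovar; that refutes the reply.
(Fact (2) would refute a reading with focus on the recipient — but that is not what the question asks.)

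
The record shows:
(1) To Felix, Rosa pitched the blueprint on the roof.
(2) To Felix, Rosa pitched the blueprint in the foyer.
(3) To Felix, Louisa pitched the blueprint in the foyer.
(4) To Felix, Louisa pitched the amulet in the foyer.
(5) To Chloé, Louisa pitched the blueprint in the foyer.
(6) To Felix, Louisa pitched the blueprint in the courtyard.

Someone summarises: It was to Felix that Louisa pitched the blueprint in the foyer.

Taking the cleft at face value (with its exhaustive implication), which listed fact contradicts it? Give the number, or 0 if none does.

5

The cleft puts "Felix" in focus and presupposes the open proposition with Louisa as agent and the blueprint as thing and in the foyer as setting.
Exhaustivity: Felix is the only recipient satisfying that background.
Fact (5) shares the background but with recipient = Chloé; exhaustivity is violated.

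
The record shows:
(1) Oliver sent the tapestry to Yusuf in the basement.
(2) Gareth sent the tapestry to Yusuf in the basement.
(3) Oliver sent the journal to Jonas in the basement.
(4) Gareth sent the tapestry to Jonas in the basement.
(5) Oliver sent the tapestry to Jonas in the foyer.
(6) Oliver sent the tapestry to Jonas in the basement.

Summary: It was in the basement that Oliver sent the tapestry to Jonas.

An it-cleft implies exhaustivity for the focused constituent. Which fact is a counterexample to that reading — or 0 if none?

5

The cleft puts "in the basement" in focus and presupposes the open proposition with Oliver as agent and the tapestry as thing and Jonas as recipient.
The exhaustive reading says no other setting fits that background.
But fact (5) also has Oliver as agent and the tapestry as thing and Jonas as recipient, with setting = in the foyer — so the exhaustive reading fails.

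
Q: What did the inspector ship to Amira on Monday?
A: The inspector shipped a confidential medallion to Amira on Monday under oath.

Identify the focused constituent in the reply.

a confidential medallion

The wh-word "what" asks about the direct object.
In the answer, "the inspector", "to Amira" and "on Monday" are given — repeated from the question.
"under oath" is also new, but it specifies the manner, which is not what the question asks about — so it is not the focus.
The constituent filling the direct object gap is "a confidential medallion"; that is the focus.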